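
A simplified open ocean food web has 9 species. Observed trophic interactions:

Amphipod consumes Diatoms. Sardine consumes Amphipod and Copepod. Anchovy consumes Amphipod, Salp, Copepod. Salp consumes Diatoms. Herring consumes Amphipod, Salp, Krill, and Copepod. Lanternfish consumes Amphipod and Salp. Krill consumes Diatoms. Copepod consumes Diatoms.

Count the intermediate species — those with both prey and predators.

Intermediate species (has both prey and predators): Amphipod, Copepod, Salp, Krill.
Count: 4.

4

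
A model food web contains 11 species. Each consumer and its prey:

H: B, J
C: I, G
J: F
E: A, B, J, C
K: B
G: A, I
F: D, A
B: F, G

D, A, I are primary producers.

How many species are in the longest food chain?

4 species

One longest chain: D → F → B → H.
It has 4 species and 3 links.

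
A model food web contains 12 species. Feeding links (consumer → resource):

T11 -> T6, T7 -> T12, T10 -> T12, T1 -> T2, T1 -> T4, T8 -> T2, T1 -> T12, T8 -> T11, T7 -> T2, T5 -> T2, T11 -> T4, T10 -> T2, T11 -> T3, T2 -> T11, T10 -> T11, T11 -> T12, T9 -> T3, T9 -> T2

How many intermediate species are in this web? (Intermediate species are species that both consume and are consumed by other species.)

Intermediate species (has both prey and predators): T11, T2.
Count: 2.

2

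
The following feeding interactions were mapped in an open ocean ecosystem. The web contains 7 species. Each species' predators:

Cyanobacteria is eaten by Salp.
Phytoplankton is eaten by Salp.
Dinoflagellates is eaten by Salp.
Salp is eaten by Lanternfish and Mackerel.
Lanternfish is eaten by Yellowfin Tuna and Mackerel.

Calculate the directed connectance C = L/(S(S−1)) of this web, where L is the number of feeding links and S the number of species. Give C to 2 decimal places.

C = 0.17

The web has S = 7 species and L = 7 feeding links.
C = L / (S(S−1)) = 7 / 42 = 0.1667 ≈ 0.17.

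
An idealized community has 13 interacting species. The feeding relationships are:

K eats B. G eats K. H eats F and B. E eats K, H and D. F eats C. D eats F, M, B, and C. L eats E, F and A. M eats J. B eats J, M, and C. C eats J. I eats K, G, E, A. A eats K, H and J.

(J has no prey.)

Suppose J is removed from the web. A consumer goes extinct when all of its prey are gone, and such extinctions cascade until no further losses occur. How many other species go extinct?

12

Remove J.
Round 1: M (all prey gone), C (all prey gone) → extinct.
Round 2: F (all prey gone), B (all prey gone) → extinct.
Round 3: K (all prey gone), H (all prey gone), D (all prey gone) → extinct.
Round 4: E (all prey gone), A (all prey gone), G (all prey gone) → extinct.
Round 5: L (all prey gone), I (all prey gone) → extinct.
No further losses. Total secondary extinctions: 12.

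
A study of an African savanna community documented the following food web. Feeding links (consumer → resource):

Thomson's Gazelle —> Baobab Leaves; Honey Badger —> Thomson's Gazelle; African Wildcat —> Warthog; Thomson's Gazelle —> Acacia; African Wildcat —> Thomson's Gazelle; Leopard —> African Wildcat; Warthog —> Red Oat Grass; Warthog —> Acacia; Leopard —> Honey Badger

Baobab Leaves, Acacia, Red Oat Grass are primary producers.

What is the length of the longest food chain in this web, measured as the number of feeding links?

One longest chain: Baobab Leaves → Thomson's Gazelle → Honey Badger → Leopard.
It has 4 species and 3 links.

3 links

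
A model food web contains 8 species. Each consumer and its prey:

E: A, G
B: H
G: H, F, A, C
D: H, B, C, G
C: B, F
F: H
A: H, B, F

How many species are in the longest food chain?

One longest chain: H → B → A → G → D.
It has 5 species and 4 links.

5 species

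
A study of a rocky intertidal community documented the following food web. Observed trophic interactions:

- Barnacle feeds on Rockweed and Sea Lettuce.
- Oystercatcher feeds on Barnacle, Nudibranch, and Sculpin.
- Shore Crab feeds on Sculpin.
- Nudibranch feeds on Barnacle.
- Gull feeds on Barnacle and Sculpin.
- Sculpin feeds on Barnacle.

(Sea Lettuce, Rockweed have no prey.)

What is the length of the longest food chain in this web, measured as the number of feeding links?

One longest chain: Sea Lettuce → Barnacle → Sculpin → Oystercatcher.
It has 4 species and 3 links.

3 links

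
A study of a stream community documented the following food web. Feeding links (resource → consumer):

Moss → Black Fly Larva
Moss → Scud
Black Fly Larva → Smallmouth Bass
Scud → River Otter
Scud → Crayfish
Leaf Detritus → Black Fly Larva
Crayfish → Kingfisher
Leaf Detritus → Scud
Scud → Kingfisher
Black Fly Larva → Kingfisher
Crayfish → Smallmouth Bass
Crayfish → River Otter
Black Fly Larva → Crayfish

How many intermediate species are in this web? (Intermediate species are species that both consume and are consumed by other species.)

Intermediate species (has both prey and predators): Scud, Black Fly Larva, Crayfish.
Count: 3.

3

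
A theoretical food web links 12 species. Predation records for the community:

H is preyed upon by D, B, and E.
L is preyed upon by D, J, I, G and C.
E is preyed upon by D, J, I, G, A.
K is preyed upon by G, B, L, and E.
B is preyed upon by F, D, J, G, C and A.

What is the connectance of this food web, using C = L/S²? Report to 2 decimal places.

The web has S = 12 species and L = 23 feeding links.
C = L / S² = 23 / 144 = 0.1597 ≈ 0.16.

C = 0.16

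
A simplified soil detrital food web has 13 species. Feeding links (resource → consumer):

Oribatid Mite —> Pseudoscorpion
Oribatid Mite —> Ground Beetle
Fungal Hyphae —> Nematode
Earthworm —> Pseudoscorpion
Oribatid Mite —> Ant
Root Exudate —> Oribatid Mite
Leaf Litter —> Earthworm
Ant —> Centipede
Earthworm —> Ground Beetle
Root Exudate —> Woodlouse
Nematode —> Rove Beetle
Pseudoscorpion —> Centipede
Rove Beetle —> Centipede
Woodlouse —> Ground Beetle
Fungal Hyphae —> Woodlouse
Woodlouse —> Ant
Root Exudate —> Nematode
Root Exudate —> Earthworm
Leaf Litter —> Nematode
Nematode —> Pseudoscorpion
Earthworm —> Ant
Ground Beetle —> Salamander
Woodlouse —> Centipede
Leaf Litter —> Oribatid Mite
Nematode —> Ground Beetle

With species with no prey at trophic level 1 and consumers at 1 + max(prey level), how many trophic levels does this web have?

Basal resources (level 1): Root Exudate, Fungal Hyphae, Leaf Litter.
Root Exudate → Woodlouse → Ground Beetle → Salamander gives Salamander level 4.
No species has a prey at level 4, so no species reaches level 5.

4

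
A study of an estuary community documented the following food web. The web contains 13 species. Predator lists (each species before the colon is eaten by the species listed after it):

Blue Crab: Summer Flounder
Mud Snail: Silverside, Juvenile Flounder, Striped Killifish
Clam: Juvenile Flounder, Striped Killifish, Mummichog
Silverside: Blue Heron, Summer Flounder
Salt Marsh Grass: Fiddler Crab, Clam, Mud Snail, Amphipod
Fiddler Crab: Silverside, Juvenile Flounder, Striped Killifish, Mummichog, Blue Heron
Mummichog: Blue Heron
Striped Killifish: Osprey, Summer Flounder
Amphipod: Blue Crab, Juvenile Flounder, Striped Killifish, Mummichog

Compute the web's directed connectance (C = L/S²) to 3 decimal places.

The web has S = 13 species and L = 25 feeding links.
C = L / S² = 25 / 169 = 0.1479 ≈ 0.148.

C = 0.148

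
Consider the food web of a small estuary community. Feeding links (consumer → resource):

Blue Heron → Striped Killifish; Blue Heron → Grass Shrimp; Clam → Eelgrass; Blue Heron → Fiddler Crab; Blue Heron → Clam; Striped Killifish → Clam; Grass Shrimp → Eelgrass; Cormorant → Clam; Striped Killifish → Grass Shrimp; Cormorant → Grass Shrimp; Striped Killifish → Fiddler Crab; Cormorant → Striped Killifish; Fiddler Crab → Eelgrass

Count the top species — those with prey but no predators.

Top species (has prey, but nothing eats it): Cormorant, Blue Heron.
Count: 2.

2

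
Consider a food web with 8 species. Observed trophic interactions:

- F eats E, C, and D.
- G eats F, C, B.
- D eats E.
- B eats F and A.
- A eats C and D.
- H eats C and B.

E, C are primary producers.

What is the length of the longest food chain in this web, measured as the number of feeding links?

4 links

One longest chain: E → D → A → B → H.
It has 5 species and 4 links.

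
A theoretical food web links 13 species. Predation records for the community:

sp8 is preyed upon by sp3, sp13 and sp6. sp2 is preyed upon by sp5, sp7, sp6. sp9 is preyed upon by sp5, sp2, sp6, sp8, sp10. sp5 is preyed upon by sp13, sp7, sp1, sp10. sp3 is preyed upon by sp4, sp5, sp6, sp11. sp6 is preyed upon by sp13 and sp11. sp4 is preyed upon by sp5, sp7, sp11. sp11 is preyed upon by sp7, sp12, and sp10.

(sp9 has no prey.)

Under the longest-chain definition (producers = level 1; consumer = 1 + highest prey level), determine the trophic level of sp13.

sp9 is a producer → level 1.
sp8 eats sp9 → level 2.
sp3 eats sp8 → level 3.
sp4 eats sp3 → level 4.
sp5 eats sp4 (level 4); other prey at levels: sp9 1, sp2 2, sp3 3 → level 5.
sp13 eats sp5 (level 5); other prey at levels: sp8 2, sp6 4 → level 6.

Trophic level 6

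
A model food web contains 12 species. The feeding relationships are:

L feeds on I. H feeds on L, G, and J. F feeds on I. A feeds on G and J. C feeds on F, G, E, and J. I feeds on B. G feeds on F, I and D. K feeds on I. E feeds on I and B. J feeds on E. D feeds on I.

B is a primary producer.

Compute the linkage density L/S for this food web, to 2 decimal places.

L/S = 1.67

There are L = 20 links among S = 12 species.
L/S = 20/12 = 1.6667 ≈ 1.67.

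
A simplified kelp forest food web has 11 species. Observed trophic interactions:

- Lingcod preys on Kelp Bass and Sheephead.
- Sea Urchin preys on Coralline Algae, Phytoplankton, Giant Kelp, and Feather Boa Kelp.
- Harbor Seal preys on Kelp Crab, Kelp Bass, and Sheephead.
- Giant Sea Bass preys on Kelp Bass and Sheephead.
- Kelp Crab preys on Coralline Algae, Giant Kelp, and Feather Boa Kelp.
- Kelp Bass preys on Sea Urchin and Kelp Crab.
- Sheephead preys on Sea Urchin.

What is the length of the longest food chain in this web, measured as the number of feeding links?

One longest chain: Phytoplankton → Sea Urchin → Sheephead → Lingcod.
It has 4 species and 3 links.

3 links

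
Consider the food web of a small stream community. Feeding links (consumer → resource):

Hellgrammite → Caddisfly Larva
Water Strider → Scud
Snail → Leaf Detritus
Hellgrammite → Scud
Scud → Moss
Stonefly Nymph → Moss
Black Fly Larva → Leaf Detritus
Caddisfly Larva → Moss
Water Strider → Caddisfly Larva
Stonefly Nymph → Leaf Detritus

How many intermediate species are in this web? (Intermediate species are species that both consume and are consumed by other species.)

2

Intermediate species (has both prey and predators): Scud, Caddisfly Larva.
Count: 2.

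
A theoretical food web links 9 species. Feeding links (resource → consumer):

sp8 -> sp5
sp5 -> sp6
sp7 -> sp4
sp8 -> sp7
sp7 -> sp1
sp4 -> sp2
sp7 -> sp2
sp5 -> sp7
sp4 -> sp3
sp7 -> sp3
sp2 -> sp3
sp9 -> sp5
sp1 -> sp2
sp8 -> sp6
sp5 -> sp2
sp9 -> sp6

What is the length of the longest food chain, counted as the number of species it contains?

One longest chain: sp9 → sp5 → sp7 → sp1 → sp2 → sp3.
It has 6 species and 5 links.

6 species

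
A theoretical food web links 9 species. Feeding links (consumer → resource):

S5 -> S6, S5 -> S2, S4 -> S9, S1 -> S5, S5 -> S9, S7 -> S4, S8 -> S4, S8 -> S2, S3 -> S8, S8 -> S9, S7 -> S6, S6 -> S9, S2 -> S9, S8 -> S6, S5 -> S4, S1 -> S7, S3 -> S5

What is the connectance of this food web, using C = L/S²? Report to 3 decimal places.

C = 0.210

The web has S = 9 species and L = 17 feeding links.
C = L / S² = 17 / 81 = 0.2099 ≈ 0.210.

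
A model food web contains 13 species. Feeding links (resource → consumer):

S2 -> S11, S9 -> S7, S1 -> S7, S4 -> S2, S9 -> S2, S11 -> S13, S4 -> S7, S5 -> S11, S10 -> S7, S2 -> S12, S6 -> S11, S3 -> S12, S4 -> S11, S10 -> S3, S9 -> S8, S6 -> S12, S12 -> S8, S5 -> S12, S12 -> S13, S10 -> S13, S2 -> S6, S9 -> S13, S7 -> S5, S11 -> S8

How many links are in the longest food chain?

4 links

One longest chain: S4 → S2 → S6 → S11 → S8.
It has 5 species and 4 links.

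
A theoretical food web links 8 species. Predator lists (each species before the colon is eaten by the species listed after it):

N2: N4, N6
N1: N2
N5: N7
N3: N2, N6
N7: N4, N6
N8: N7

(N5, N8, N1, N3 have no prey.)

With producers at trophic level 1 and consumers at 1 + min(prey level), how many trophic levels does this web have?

Producers (level 1): N5, N8, N1, N3.
Following each consumer down to its lowest-level prey: N1 → N2 → N4 (levels 1 through 3).
All prey of N4 (N2 2, N7 2) are at level 2 or above, so N4 is at level 1 + 2 = 3.
Every consumer has at least one prey at level 2 or below, so none exceeds level 3.

3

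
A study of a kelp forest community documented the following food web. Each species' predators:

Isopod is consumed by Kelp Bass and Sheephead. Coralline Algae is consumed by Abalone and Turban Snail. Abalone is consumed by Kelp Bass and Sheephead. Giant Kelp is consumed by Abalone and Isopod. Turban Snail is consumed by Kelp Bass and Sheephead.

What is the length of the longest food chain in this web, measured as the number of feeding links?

2 links

One longest chain: Coralline Algae → Turban Snail → Kelp Bass.
It has 3 species and 2 links.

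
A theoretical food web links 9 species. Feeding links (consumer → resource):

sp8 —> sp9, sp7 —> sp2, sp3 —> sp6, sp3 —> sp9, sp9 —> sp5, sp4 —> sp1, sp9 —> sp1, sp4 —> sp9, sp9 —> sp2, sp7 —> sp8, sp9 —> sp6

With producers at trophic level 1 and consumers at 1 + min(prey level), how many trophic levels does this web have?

Producers (level 1): sp6, sp2, sp1, sp5.
Following each consumer down to its lowest-level prey: sp6 → sp9 → sp8 (levels 1 through 3).
All prey of sp8 (sp9 2) are at level 2 or above, so sp8 is at level 1 + 2 = 3.
Every consumer has at least one prey at level 2 or below, so none exceeds level 3.

3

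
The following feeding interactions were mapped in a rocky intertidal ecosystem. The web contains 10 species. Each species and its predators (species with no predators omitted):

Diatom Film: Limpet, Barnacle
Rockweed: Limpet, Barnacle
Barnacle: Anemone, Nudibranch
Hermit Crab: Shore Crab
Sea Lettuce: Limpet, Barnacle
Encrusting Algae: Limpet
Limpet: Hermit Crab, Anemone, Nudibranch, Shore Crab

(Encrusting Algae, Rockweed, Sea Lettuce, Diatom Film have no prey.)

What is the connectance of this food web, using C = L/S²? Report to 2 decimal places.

C = 0.14

The web has S = 10 species and L = 14 feeding links.
C = L / S² = 14 / 100 = 0.1400 ≈ 0.14.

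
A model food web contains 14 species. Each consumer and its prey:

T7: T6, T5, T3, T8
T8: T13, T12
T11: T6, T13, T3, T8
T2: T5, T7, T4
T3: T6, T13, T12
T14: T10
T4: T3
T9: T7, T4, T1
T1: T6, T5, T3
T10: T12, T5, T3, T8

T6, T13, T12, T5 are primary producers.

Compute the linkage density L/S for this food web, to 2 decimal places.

There are L = 28 links among S = 14 species.
L/S = 28/14 = 2.0000 ≈ 2.00.

L/S = 2.00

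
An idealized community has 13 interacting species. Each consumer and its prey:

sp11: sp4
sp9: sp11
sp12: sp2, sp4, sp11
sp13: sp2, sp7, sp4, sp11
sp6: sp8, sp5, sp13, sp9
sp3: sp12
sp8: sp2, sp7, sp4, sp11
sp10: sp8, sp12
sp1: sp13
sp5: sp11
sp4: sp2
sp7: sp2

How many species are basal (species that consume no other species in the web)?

1

Basal species (no prey listed): sp2.
Count: 1.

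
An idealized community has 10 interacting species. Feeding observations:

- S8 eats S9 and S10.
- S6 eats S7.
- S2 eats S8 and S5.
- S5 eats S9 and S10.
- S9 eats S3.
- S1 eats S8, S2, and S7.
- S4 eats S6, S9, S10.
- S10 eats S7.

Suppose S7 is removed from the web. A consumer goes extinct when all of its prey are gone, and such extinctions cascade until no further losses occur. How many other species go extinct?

2

Remove S7.
Round 1: S6 (all prey gone), S10 (all prey gone) → extinct.
No further losses. Total secondary extinctions: 2.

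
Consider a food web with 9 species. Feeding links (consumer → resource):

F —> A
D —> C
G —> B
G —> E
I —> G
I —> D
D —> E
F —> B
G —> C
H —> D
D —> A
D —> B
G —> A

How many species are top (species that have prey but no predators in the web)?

Top species (has prey, but nothing eats it): F, H, I.
Count: 3.

3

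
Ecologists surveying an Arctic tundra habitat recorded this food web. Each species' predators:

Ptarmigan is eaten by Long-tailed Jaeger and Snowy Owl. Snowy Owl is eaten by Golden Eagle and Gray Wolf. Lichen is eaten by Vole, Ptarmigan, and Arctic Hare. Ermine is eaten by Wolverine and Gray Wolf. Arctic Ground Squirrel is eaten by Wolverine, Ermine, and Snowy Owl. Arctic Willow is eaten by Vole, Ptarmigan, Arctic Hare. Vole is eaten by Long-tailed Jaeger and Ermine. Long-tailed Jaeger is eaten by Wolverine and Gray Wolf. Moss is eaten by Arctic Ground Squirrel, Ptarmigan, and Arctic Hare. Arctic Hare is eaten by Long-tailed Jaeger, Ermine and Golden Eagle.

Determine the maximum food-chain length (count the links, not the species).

One longest chain: Moss → Ptarmigan → Long-tailed Jaeger → Wolverine.
It has 4 species and 3 links.

3 links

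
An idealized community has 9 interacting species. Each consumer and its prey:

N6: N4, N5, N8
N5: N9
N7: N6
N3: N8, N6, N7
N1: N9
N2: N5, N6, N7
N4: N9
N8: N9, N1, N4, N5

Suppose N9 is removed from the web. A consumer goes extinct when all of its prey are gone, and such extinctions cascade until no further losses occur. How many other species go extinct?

8

Remove N9.
Round 1: N1 (all prey gone), N4 (all prey gone), N5 (all prey gone) → extinct.
Round 2: N8 (all prey gone) → extinct.
Round 3: N6 (all prey gone) → extinct.
Round 4: N7 (all prey gone) → extinct.
Round 5: N3 (all prey gone), N2 (all prey gone) → extinct.
No further losses. Total secondary extinctions: 8.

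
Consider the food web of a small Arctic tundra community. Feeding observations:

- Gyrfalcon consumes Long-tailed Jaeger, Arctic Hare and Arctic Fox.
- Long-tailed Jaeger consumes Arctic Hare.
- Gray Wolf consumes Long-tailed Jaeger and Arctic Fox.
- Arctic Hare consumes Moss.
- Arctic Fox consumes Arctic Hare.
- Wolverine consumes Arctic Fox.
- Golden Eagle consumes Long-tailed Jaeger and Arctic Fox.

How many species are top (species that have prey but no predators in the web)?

Top species (has prey, but nothing eats it): Golden Eagle, Gyrfalcon, Gray Wolf, Wolverine.
Count: 4.

4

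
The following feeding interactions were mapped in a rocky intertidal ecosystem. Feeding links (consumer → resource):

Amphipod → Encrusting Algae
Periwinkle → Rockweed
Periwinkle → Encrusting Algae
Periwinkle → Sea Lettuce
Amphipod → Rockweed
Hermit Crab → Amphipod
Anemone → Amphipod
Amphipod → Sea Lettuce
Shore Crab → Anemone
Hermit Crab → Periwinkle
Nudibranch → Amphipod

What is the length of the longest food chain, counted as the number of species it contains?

One longest chain: Rockweed → Amphipod → Anemone → Shore Crab.
It has 4 species and 3 links.

4 species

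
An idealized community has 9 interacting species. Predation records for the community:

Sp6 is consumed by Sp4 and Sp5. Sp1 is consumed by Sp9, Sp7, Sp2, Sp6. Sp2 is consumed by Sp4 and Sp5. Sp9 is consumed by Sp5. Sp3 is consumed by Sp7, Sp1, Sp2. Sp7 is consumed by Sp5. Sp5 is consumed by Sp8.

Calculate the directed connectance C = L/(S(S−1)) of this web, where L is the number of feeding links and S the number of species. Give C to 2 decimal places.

C = 0.19

The web has S = 9 species and L = 14 feeding links.
C = L / (S(S−1)) = 14 / 72 = 0.1944 ≈ 0.19.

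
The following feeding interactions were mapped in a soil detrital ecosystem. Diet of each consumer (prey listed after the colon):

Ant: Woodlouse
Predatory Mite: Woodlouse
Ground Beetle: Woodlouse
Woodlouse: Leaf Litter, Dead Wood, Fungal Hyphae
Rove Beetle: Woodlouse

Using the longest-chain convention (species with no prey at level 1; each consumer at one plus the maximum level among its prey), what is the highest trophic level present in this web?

3

Basal resources (level 1): Leaf Litter, Dead Wood, Fungal Hyphae.
Leaf Litter → Woodlouse → Predatory Mite gives Predatory Mite level 3.
No species has a prey at level 3, so no species reaches level 4.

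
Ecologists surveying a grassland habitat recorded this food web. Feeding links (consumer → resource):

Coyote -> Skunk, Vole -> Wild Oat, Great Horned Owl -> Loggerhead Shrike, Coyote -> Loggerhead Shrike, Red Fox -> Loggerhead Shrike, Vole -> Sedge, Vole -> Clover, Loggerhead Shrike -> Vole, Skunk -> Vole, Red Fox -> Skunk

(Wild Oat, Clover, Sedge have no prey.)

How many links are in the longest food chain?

3 links

One longest chain: Wild Oat → Vole → Loggerhead Shrike → Great Horned Owl.
It has 4 species and 3 links.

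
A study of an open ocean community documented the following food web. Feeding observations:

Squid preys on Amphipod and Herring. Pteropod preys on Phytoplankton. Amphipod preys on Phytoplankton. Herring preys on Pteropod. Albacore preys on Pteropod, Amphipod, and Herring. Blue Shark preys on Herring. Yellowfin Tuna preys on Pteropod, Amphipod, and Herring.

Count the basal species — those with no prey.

Basal species (no prey listed): Phytoplankton.
Count: 1.

1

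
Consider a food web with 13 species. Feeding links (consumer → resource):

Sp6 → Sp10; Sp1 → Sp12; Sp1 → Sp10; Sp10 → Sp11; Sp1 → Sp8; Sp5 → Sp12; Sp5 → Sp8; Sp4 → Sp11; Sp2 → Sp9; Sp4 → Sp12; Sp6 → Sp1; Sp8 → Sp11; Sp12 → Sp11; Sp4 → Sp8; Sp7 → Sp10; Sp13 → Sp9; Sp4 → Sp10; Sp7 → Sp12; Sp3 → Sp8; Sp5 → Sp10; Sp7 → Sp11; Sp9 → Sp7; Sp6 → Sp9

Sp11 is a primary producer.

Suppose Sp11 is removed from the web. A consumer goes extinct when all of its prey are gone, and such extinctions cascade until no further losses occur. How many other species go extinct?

Remove Sp11.
Round 1: Sp12 (all prey gone), Sp8 (all prey gone), Sp10 (all prey gone) → extinct.
Round 2: Sp4 (all prey gone), Sp7 (all prey gone), Sp5 (all prey gone), Sp3 (all prey gone), Sp1 (all prey gone) → extinct.
Round 3: Sp9 (all prey gone) → extinct.
Round 4: Sp13 (all prey gone), Sp6 (all prey gone), Sp2 (all prey gone) → extinct.
No further losses. Total secondary extinctions: 12.

12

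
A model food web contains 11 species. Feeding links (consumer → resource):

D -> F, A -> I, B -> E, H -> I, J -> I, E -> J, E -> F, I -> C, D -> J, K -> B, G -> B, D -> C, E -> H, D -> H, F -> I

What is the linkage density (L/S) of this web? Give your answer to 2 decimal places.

L/S = 1.36

There are L = 15 links among S = 11 species.
L/S = 15/11 = 1.3636 ≈ 1.36.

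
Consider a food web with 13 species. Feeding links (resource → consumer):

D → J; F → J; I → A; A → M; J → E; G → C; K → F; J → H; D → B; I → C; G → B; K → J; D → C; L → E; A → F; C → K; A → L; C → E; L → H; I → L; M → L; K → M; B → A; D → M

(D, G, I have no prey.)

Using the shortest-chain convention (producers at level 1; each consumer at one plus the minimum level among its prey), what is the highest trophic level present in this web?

3

Producers (level 1): D, G, I.
Following each consumer down to its lowest-level prey: D → J → E (levels 1 through 3).
All prey of E (J 2, L 2, C 2) are at level 2 or above, so E is at level 1 + 2 = 3.
Every consumer has at least one prey at level 2 or below, so none exceeds level 3.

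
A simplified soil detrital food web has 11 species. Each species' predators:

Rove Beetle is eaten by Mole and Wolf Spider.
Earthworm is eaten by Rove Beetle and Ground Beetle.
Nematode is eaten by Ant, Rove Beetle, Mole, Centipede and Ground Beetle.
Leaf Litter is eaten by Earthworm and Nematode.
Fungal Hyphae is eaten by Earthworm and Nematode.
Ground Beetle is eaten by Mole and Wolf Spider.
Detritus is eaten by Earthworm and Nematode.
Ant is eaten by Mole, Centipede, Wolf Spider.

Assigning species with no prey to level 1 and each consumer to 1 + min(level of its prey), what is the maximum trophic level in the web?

Basal resources (level 1): Detritus, Leaf Litter, Fungal Hyphae.
Following each consumer down to its lowest-level prey: Detritus → Nematode → Rove Beetle → Wolf Spider (levels 1 through 4).
All prey of Wolf Spider (Rove Beetle 3, Ant 3, Ground Beetle 3) are at level 3 or above, so Wolf Spider is at level 1 + 3 = 4.
Every consumer has at least one prey at level 3 or below, so none exceeds level 4.

4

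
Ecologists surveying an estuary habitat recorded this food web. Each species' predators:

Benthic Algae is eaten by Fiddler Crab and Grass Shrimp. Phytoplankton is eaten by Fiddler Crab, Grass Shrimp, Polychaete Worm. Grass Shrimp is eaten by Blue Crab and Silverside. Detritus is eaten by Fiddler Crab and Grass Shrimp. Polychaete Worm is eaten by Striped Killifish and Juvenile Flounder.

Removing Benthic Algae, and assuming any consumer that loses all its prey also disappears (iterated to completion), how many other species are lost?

Remove Benthic Algae.
Every predator of it retains at least one other prey: Grass Shrimp still has Detritus, Phytoplankton; Fiddler Crab still has Detritus, Phytoplankton.
No consumer loses all prey, so no secondary extinctions occur.

0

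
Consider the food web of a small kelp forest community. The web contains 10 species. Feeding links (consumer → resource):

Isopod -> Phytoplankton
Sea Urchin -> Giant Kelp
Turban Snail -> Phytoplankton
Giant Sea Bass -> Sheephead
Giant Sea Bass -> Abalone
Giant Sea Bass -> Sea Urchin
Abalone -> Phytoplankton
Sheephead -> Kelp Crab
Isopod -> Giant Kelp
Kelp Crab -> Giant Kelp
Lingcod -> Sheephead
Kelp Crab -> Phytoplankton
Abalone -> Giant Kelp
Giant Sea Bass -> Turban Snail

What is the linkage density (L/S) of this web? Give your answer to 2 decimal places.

There are L = 14 links among S = 10 species.
L/S = 14/10 = 1.4000 ≈ 1.40.

L/S = 1.40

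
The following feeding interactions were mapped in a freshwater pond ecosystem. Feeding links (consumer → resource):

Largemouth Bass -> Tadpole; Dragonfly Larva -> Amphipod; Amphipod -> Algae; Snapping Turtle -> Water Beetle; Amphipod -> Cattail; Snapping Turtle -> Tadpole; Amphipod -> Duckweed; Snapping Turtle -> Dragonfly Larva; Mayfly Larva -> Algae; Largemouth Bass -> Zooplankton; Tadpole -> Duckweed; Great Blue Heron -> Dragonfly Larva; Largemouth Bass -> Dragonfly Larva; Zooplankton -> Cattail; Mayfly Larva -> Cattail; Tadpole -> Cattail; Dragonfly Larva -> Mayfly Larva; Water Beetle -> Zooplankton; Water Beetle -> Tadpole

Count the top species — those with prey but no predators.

Top species (has prey, but nothing eats it): Snapping Turtle, Great Blue Heron, Largemouth Bass.
Count: 3.

3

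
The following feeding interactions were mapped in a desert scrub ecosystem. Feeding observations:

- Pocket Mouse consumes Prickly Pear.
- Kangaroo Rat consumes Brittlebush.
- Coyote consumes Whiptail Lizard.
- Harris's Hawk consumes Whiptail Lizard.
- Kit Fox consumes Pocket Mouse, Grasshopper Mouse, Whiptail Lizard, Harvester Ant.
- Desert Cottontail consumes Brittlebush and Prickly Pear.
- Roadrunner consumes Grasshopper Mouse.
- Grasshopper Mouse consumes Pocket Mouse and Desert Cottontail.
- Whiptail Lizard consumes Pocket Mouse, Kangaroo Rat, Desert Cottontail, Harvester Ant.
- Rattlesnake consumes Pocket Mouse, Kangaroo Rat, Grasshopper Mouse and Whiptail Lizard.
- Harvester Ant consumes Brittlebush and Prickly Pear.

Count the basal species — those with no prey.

Basal species (no prey listed): Prickly Pear, Brittlebush.
Count: 2.

2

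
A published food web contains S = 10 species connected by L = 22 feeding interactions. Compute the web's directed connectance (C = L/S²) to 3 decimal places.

C = 0.220

The web has S = 10 species and L = 22 feeding links.
C = L / S² = 22 / 100 = 0.2200 ≈ 0.220.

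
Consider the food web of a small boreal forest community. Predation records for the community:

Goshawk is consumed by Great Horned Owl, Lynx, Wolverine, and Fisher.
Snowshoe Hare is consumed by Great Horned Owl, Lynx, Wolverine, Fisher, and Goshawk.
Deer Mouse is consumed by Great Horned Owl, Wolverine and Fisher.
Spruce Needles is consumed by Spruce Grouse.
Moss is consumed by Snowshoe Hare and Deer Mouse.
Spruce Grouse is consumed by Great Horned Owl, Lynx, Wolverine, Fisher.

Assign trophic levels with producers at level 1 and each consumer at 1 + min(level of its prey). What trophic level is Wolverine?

Moss is a producer → level 1.
Deer Mouse eats Moss → level 2.
Wolverine eats Deer Mouse → level 3.
No prey of Wolverine is below level 2, so 3 is the minimum.

Trophic level 3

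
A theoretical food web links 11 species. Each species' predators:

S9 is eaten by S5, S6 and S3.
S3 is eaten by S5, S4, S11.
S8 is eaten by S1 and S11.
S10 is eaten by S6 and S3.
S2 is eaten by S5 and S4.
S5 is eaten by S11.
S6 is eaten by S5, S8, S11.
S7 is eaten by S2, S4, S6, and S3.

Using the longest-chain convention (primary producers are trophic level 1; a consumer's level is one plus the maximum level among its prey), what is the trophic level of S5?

S7 is a producer → level 1.
S2 eats S7 → level 2.
S5 eats S2 (level 2); other prey at levels: S9 1, S6 2, S3 2 → level 3.

Trophic level 3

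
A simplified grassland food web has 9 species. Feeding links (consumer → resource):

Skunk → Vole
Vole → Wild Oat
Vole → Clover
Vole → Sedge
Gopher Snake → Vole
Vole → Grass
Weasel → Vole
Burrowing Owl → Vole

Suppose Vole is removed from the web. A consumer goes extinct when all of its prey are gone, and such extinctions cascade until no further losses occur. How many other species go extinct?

4

Remove Vole.
Round 1: Skunk (all prey gone), Burrowing Owl (all prey gone), Gopher Snake (all prey gone), Weasel (all prey gone) → extinct.
No further losses. Total secondary extinctions: 4.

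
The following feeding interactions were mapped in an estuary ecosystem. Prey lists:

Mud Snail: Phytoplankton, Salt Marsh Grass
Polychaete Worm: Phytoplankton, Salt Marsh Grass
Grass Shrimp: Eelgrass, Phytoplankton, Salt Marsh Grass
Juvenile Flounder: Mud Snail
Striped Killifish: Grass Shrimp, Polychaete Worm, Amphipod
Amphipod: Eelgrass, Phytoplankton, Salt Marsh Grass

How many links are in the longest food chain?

2 links

One longest chain: Phytoplankton → Mud Snail → Juvenile Flounder.
It has 3 species and 2 links.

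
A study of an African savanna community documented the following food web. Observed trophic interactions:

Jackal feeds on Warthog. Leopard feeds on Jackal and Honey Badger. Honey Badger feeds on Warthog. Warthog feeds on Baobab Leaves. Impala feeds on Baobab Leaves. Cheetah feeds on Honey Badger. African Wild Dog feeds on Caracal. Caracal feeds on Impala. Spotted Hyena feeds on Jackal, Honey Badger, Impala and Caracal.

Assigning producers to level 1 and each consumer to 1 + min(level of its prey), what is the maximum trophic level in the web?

Producers (level 1): Baobab Leaves.
Following each consumer down to its lowest-level prey: Baobab Leaves → Warthog → Honey Badger → Cheetah (levels 1 through 4).
All prey of Cheetah (Honey Badger 3) are at level 3 or above, so Cheetah is at level 1 + 3 = 4.
Every consumer has at least one prey at level 3 or below, so none exceeds level 4.

4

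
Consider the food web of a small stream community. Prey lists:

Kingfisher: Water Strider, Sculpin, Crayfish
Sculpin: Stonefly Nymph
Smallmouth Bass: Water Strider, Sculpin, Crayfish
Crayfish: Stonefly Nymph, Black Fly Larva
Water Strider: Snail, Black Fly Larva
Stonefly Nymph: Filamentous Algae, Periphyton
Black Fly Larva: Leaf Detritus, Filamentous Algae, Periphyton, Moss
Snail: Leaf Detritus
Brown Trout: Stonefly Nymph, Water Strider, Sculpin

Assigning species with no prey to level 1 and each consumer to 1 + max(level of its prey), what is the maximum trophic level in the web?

4

Basal resources (level 1): Leaf Detritus, Filamentous Algae, Periphyton, Moss.
Filamentous Algae → Stonefly Nymph → Sculpin → Smallmouth Bass gives Smallmouth Bass level 4.
No species has a prey at level 4, so no species reaches level 5.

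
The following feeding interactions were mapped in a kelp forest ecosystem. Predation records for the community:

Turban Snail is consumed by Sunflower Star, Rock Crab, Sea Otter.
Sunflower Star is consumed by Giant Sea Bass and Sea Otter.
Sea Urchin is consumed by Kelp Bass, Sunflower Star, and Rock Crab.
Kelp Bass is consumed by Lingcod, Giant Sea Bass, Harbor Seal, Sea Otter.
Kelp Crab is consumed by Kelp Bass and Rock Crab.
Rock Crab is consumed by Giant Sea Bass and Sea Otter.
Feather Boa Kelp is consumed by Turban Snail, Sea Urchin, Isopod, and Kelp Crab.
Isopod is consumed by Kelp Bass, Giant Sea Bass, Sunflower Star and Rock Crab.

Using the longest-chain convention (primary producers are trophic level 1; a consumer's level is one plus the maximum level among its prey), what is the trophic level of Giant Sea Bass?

Feather Boa Kelp is a producer → level 1.
Kelp Crab eats Feather Boa Kelp → level 2.
Rock Crab eats Kelp Crab (level 2); other prey at levels: Isopod 2, Sea Urchin 2, Turban Snail 2 → level 3.
Giant Sea Bass eats Rock Crab (level 3); other prey at levels: Isopod 2, Sunflower Star 3, Kelp Bass 3 → level 4.

Trophic level 4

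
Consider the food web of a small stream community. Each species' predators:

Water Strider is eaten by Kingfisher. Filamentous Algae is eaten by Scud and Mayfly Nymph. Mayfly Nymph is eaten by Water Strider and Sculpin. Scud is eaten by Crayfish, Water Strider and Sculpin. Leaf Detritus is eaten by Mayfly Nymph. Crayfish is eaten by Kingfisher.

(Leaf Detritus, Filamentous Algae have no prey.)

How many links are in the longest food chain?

One longest chain: Filamentous Algae → Scud → Water Strider → Kingfisher.
It has 4 species and 3 links.

3 links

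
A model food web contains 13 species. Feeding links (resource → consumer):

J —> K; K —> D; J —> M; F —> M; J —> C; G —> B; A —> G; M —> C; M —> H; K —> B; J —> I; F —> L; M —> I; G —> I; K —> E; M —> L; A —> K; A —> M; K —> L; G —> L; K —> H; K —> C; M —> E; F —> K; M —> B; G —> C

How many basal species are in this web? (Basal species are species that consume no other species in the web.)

3

Basal species (no prey listed): A, F, J.
Count: 3.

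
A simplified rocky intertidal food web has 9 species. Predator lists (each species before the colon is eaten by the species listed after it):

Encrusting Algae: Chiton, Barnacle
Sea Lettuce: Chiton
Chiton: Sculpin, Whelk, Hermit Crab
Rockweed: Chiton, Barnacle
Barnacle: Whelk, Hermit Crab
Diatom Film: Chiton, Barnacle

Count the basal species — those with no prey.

4

Basal species (no prey listed): Rockweed, Diatom Film, Sea Lettuce, Encrusting Algae.
Count: 4.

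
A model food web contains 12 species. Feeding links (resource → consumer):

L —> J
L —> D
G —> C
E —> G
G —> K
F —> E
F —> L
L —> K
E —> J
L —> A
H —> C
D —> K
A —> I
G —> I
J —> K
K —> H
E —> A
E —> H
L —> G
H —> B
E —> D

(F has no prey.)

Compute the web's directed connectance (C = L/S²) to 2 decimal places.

C = 0.15

The web has S = 12 species and L = 21 feeding links.
C = L / S² = 21 / 144 = 0.1458 ≈ 0.15.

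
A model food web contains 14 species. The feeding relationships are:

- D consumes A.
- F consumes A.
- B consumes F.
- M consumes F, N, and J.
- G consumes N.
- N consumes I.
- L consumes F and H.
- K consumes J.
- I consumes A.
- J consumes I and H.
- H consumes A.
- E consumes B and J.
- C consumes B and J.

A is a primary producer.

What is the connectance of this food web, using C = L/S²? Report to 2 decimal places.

C = 0.10

The web has S = 14 species and L = 19 feeding links.
C = L / S² = 19 / 196 = 0.0969 ≈ 0.10.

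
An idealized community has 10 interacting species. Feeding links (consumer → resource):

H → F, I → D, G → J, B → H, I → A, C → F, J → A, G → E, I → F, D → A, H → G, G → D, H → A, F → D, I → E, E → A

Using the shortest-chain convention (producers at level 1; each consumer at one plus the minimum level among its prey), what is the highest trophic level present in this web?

4

Producers (level 1): A.
Following each consumer down to its lowest-level prey: A → D → F → C (levels 1 through 4).
All prey of C (F 3) are at level 3 or above, so C is at level 1 + 3 = 4.
Every consumer has at least one prey at level 3 or below, so none exceeds level 4.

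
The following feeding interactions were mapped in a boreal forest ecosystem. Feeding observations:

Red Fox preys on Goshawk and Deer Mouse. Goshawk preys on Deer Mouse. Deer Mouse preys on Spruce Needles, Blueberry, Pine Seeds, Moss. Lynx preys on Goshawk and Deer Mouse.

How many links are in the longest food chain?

One longest chain: Spruce Needles → Deer Mouse → Goshawk → Red Fox.
It has 4 species and 3 links.

3 links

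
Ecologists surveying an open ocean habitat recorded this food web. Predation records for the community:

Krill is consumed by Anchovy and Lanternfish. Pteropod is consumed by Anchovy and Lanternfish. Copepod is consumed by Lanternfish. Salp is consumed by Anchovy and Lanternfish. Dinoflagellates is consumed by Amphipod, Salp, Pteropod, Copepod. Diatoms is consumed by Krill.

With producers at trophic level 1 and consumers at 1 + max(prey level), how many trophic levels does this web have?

Producers (level 1): Diatoms, Dinoflagellates.
Dinoflagellates → Pteropod → Anchovy gives Anchovy level 3.
No species has a prey at level 3, so no species reaches level 4.

3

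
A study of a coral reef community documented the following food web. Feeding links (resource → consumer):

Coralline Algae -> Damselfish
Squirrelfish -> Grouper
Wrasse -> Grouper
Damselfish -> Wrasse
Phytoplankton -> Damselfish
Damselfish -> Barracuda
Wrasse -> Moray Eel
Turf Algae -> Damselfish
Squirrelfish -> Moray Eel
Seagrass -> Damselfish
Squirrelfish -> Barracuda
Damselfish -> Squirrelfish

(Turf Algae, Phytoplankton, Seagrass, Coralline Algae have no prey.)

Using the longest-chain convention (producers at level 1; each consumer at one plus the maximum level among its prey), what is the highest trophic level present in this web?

4

Producers (level 1): Turf Algae, Phytoplankton, Seagrass, Coralline Algae.
Turf Algae → Damselfish → Squirrelfish → Moray Eel gives Moray Eel level 4.
No species has a prey at level 4, so no species reaches level 5.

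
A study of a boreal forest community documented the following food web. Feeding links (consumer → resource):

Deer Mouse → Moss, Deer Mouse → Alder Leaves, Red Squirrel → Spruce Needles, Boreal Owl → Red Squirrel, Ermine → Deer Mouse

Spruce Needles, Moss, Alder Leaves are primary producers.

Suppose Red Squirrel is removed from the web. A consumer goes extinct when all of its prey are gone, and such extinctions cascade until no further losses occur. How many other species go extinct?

1

Remove Red Squirrel.
Round 1: Boreal Owl (all prey gone) → extinct.
No further losses. Total secondary extinctions: 1.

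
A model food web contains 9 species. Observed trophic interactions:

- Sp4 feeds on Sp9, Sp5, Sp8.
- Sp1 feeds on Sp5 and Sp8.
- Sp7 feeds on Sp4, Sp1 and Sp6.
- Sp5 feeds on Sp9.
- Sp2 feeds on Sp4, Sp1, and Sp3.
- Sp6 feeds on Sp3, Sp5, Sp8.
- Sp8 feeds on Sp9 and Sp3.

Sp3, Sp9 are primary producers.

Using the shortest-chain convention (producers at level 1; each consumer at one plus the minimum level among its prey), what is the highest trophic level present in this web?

3

Producers (level 1): Sp3, Sp9.
Following each consumer down to its lowest-level prey: Sp9 → Sp4 → Sp7 (levels 1 through 3).
All prey of Sp7 (Sp4 2, Sp6 2, Sp1 3) are at level 2 or above, so Sp7 is at level 1 + 2 = 3.
Every consumer has at least one prey at level 2 or below, so none exceeds level 3.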